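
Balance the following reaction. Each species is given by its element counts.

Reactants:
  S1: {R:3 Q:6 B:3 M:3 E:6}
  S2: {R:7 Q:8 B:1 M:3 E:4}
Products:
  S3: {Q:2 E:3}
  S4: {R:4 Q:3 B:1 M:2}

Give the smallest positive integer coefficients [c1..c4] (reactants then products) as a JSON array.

Coefficients: [1, 3, 6, 6]

R: 1·3+3·7 = 24 | 6·0+6·4 = 24
Q: 1·6+3·8 = 30 | 6·2+6·3 = 30
B: 1·3+3·1 = 6 | 6·0+6·1 = 6
M: 1·3+3·3 = 12 | 6·0+6·2 = 12
E: 1·6+3·4 = 18 | 6·3+6·0 = 18
gcd(1,3,6,6) = 1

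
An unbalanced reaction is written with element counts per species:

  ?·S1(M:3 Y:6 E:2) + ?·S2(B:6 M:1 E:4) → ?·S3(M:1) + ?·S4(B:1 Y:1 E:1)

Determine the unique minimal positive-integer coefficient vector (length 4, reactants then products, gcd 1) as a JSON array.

B: 1·0+1·6 = 6 | 4·0+6·1 = 6
M: 1·3+1·1 = 4 | 4·1+6·0 = 4
Y: 1·6+1·0 = 6 | 4·0+6·1 = 6
E: 1·2+1·4 = 6 | 4·0+6·1 = 6
gcd(1,1,4,6) = 1

Coefficients: [1, 1, 4, 6]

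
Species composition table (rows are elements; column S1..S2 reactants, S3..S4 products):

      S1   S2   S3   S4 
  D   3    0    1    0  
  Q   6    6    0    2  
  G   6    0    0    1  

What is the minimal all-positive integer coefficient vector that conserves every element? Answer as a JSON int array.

D: 1·3+1·0 = 3 | 3·1+6·0 = 3
Q: 1·6+1·6 = 12 | 3·0+6·2 = 12
G: 1·6+1·0 = 6 | 3·0+6·1 = 6
gcd(1,1,3,6) = 1

Coefficients: [1, 1, 3, 6]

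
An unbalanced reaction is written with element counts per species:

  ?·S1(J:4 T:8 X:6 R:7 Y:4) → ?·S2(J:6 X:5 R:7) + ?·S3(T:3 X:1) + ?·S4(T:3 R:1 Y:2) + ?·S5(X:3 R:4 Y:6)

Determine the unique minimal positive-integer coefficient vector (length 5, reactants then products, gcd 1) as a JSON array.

J: 3·4 = 12 | 2·6+5·0+3·0+1·0 = 12
T: 3·8 = 24 | 2·0+5·3+3·3+1·0 = 24
X: 3·6 = 18 | 2·5+5·1+3·0+1·3 = 18
R: 3·7 = 21 | 2·7+5·0+3·1+1·4 = 21
Y: 3·4 = 12 | 2·0+5·0+3·2+1·6 = 12
gcd(3,2,5,3,1) = 1

Coefficients: [3, 2, 5, 3, 1]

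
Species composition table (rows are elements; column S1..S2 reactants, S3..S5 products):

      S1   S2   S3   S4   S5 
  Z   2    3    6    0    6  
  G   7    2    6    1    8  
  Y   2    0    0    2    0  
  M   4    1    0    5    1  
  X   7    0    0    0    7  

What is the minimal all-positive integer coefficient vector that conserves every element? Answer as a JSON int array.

Coefficients: [3, 6, 1, 3, 3]

Z: 3·2+6·3 = 24 | 1·6+3·0+3·6 = 24
G: 3·7+6·2 = 33 | 1·6+3·1+3·8 = 33
Y: 3·2+6·0 = 6 | 1·0+3·2+3·0 = 6
M: 3·4+6·1 = 18 | 1·0+3·5+3·1 = 18
X: 3·7+6·0 = 21 | 1·0+3·0+3·7 = 21
gcd(3,6,1,3,3) = 1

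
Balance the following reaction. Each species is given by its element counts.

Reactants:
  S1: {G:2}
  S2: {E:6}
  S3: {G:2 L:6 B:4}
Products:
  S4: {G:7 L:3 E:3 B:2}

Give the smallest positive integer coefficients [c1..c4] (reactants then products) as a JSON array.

Coefficients: [6, 1, 1, 2]

G: 6·2+1·0+1·2 = 14 | 2·7 = 14
L: 6·0+1·0+1·6 = 6 | 2·3 = 6
E: 6·0+1·6+1·0 = 6 | 2·3 = 6
B: 6·0+1·0+1·4 = 4 | 2·2 = 4
gcd(6,1,1,2) = 1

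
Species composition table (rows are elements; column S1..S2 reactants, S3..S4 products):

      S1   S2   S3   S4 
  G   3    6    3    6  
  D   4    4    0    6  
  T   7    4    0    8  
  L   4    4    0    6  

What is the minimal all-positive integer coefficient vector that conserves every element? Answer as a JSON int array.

Coefficients: [4, 5, 2, 6]

G: 4·3+5·6 = 42 | 2·3+6·6 = 42
D: 4·4+5·4 = 36 | 2·0+6·6 = 36
T: 4·7+5·4 = 48 | 2·0+6·8 = 48
L: 4·4+5·4 = 36 | 2·0+6·6 = 36
gcd(4,5,2,6) = 1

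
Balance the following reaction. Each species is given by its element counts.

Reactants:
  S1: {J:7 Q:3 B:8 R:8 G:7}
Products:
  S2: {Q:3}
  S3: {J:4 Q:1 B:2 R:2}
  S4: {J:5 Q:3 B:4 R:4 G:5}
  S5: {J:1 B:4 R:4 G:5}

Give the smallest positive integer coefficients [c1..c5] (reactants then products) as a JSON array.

J: 5·7 = 35 | 2·0+6·4+1·5+6·1 = 35
Q: 5·3 = 15 | 2·3+6·1+1·3+6·0 = 15
B: 5·8 = 40 | 2·0+6·2+1·4+6·4 = 40
R: 5·8 = 40 | 2·0+6·2+1·4+6·4 = 40
G: 5·7 = 35 | 2·0+6·0+1·5+6·5 = 35
gcd(5,2,6,1,6) = 1

Coefficients: [5, 2, 6, 1, 6]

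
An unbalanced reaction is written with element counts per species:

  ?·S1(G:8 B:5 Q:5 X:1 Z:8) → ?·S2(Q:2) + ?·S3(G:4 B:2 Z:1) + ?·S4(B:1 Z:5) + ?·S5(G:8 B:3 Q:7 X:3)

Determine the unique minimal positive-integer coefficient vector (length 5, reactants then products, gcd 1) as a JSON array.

Coefficients: [3, 4, 4, 4, 1]

G: 3·8 = 24 | 4·0+4·4+4·0+1·8 = 24
B: 3·5 = 15 | 4·0+4·2+4·1+1·3 = 15
Q: 3·5 = 15 | 4·2+4·0+4·0+1·7 = 15
X: 3·1 = 3 | 4·0+4·0+4·0+1·3 = 3
Z: 3·8 = 24 | 4·0+4·1+4·5+1·0 = 24
gcd(3,4,4,4,1) = 1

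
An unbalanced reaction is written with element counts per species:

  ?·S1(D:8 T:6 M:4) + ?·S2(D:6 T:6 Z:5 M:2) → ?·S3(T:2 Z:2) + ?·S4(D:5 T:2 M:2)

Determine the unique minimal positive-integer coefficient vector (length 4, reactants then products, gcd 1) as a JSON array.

Coefficients: [1, 2, 5, 4]

D: 1·8+2·6 = 20 | 5·0+4·5 = 20
T: 1·6+2·6 = 18 | 5·2+4·2 = 18
Z: 1·0+2·5 = 10 | 5·2+4·0 = 10
M: 1·4+2·2 = 8 | 5·0+4·2 = 8
gcd(1,2,5,4) = 1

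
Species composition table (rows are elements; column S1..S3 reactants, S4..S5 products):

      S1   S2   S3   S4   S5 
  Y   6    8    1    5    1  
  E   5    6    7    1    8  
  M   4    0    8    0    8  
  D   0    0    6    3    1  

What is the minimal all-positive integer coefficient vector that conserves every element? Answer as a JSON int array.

Coefficients: [4, 1, 4, 6, 6]

Y: 4·6+1·8+4·1 = 36 | 6·5+6·1 = 36
E: 4·5+1·6+4·7 = 54 | 6·1+6·8 = 54
M: 4·4+1·0+4·8 = 48 | 6·0+6·8 = 48
D: 4·0+1·0+4·6 = 24 | 6·3+6·1 = 24
gcd(4,1,4,6,6) = 1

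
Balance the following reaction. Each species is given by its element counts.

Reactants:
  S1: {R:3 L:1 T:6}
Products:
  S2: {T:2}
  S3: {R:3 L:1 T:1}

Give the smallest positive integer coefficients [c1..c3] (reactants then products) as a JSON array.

R: 2·3 = 6 | 5·0+2·3 = 6
L: 2·1 = 2 | 5·0+2·1 = 2
T: 2·6 = 12 | 5·2+2·1 = 12
gcd(2,5,2) = 1

Coefficients: [2, 5, 2]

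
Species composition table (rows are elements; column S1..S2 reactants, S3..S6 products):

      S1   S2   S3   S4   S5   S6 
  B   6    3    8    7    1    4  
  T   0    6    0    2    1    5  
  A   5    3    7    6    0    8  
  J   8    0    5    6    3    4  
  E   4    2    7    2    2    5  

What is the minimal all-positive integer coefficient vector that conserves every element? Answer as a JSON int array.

Coefficients: [6, 3, 1, 4, 5, 1]

B: 6·6+3·3 = 45 | 1·8+4·7+5·1+1·4 = 45
T: 6·0+3·6 = 18 | 1·0+4·2+5·1+1·5 = 18
A: 6·5+3·3 = 39 | 1·7+4·6+5·0+1·8 = 39
J: 6·8+3·0 = 48 | 1·5+4·6+5·3+1·4 = 48
E: 6·4+3·2 = 30 | 1·7+4·2+5·2+1·5 = 30
gcd(6,3,1,4,5,1) = 1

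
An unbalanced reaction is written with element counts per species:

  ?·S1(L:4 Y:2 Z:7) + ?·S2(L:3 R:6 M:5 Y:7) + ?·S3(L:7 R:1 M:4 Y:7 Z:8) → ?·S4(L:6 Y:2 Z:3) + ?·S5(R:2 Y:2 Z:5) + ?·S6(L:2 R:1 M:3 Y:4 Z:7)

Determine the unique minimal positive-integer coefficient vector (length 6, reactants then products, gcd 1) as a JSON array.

Coefficients: [5, 1, 1, 4, 2, 3]

L: 5·4+1·3+1·7 = 30 | 4·6+2·0+3·2 = 30
R: 5·0+1·6+1·1 = 7 | 4·0+2·2+3·1 = 7
M: 5·0+1·5+1·4 = 9 | 4·0+2·0+3·3 = 9
Y: 5·2+1·7+1·7 = 24 | 4·2+2·2+3·4 = 24
Z: 5·7+1·0+1·8 = 43 | 4·3+2·5+3·7 = 43
gcd(5,1,1,4,2,3) = 1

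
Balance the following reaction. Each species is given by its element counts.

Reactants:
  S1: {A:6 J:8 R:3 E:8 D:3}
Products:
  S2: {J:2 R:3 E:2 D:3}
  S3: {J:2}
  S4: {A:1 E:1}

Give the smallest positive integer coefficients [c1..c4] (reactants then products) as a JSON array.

Coefficients: [1, 1, 3, 6]

A: 1·6 = 6 | 1·0+3·0+6·1 = 6
J: 1·8 = 8 | 1·2+3·2+6·0 = 8
R: 1·3 = 3 | 1·3+3·0+6·0 = 3
E: 1·8 = 8 | 1·2+3·0+6·1 = 8
D: 1·3 = 3 | 1·3+3·0+6·0 = 3
gcd(1,1,3,6) = 1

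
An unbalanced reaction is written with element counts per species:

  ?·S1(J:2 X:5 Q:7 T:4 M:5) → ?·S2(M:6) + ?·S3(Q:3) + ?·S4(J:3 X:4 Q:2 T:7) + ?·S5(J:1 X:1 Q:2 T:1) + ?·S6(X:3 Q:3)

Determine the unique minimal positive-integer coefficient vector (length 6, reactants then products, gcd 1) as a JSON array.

J: 6·2 = 12 | 5·0+5·0+3·3+3·1+5·0 = 12
X: 6·5 = 30 | 5·0+5·0+3·4+3·1+5·3 = 30
Q: 6·7 = 42 | 5·0+5·3+3·2+3·2+5·3 = 42
T: 6·4 = 24 | 5·0+5·0+3·7+3·1+5·0 = 24
M: 6·5 = 30 | 5·6+5·0+3·0+3·0+5·0 = 30
gcd(6,5,5,3,3,5) = 1

Coefficients: [6, 5, 5, 3, 3, 5]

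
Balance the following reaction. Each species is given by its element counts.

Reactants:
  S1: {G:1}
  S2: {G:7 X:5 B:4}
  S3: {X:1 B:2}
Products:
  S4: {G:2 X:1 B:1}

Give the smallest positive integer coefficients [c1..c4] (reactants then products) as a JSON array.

G: 5·1+1·7+1·0 = 12 | 6·2 = 12
X: 5·0+1·5+1·1 = 6 | 6·1 = 6
B: 5·0+1·4+1·2 = 6 | 6·1 = 6
gcd(5,1,1,6) = 1

Coefficients: [5, 1, 1, 6]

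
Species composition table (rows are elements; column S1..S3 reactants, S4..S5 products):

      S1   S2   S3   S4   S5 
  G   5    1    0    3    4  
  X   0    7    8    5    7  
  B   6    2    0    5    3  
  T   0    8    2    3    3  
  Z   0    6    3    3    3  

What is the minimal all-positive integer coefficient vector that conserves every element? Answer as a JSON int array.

G: 5·5+2·1+4·0 = 27 | 5·3+3·4 = 27
X: 5·0+2·7+4·8 = 46 | 5·5+3·7 = 46
B: 5·6+2·2+4·0 = 34 | 5·5+3·3 = 34
T: 5·0+2·8+4·2 = 24 | 5·3+3·3 = 24
Z: 5·0+2·6+4·3 = 24 | 5·3+3·3 = 24
gcd(5,2,4,5,3) = 1

Coefficients: [5, 2, 4, 5, 3]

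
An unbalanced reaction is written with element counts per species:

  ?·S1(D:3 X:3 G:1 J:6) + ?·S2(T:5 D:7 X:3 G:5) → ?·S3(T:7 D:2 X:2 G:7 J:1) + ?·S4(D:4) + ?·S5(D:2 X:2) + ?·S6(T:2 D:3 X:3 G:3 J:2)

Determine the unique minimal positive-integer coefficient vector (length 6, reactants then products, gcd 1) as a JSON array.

T: 1·0+6·5 = 30 | 4·7+6·0+5·0+1·2 = 30
D: 1·3+6·7 = 45 | 4·2+6·4+5·2+1·3 = 45
X: 1·3+6·3 = 21 | 4·2+6·0+5·2+1·3 = 21
G: 1·1+6·5 = 31 | 4·7+6·0+5·0+1·3 = 31
J: 1·6+6·0 = 6 | 4·1+6·0+5·0+1·2 = 6
gcd(1,6,4,6,5,1) = 1

Coefficients: [1, 6, 4, 6, 5, 1]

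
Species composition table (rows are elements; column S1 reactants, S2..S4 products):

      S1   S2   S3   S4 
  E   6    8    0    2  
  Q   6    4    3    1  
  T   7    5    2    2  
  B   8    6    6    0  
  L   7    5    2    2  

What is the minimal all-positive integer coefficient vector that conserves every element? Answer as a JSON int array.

Coefficients: [3, 1, 3, 5]

E: 3·6 = 18 | 1·8+3·0+5·2 = 18
Q: 3·6 = 18 | 1·4+3·3+5·1 = 18
T: 3·7 = 21 | 1·5+3·2+5·2 = 21
B: 3·8 = 24 | 1·6+3·6+5·0 = 24
L: 3·7 = 21 | 1·5+3·2+5·2 = 21
gcd(3,1,3,5) = 1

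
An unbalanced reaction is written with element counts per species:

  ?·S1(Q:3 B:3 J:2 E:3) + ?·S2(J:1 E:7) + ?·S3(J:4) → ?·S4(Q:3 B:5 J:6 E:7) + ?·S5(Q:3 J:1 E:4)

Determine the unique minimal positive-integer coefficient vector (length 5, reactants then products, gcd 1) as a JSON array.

Q: 5·3+2·0+2·0 = 15 | 3·3+2·3 = 15
B: 5·3+2·0+2·0 = 15 | 3·5+2·0 = 15
J: 5·2+2·1+2·4 = 20 | 3·6+2·1 = 20
E: 5·3+2·7+2·0 = 29 | 3·7+2·4 = 29
gcd(5,2,2,3,2) = 1

Coefficients: [5, 2, 2, 3, 2]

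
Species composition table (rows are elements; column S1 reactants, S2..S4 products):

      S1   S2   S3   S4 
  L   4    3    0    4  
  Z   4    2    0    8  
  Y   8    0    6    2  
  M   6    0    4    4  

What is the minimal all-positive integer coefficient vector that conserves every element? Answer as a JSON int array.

L: 4·4 = 16 | 4·3+5·0+1·4 = 16
Z: 4·4 = 16 | 4·2+5·0+1·8 = 16
Y: 4·8 = 32 | 4·0+5·6+1·2 = 32
M: 4·6 = 24 | 4·0+5·4+1·4 = 24
gcd(4,4,5,1) = 1

Coefficients: [4, 4, 5, 1]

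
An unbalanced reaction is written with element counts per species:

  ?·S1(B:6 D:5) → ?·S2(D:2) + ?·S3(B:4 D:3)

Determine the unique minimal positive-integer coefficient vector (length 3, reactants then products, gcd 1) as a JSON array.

Coefficients: [4, 1, 6]

B: 4·6 = 24 | 1·0+6·4 = 24
D: 4·5 = 20 | 1·2+6·3 = 20
gcd(4,1,6) = 1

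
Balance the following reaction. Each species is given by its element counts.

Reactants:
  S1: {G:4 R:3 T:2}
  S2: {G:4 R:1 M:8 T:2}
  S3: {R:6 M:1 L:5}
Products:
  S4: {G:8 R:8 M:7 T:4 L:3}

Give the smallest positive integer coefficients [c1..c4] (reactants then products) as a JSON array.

Coefficients: [6, 4, 3, 5]

G: 6·4+4·4+3·0 = 40 | 5·8 = 40
R: 6·3+4·1+3·6 = 40 | 5·8 = 40
M: 6·0+4·8+3·1 = 35 | 5·7 = 35
T: 6·2+4·2+3·0 = 20 | 5·4 = 20
L: 6·0+4·0+3·5 = 15 | 5·3 = 15
gcd(6,4,3,5) = 1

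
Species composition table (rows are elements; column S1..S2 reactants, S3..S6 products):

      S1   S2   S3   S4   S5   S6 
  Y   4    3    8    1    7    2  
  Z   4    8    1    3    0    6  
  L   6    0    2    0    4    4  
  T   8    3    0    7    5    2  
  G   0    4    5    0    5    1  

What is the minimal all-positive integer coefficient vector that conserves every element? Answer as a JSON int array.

Y: 5·4+4·3 = 32 | 1·8+5·1+1·7+6·2 = 32
Z: 5·4+4·8 = 52 | 1·1+5·3+1·0+6·6 = 52
L: 5·6+4·0 = 30 | 1·2+5·0+1·4+6·4 = 30
T: 5·8+4·3 = 52 | 1·0+5·7+1·5+6·2 = 52
G: 5·0+4·4 = 16 | 1·5+5·0+1·5+6·1 = 16
gcd(5,4,1,5,1,6) = 1

Coefficients: [5, 4, 1, 5, 1, 6]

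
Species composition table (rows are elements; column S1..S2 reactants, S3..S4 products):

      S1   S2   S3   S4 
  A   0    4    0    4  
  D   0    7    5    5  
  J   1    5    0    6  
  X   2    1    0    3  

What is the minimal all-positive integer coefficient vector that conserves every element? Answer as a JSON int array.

Coefficients: [5, 5, 2, 5]

A: 5·0+5·4 = 20 | 2·0+5·4 = 20
D: 5·0+5·7 = 35 | 2·5+5·5 = 35
J: 5·1+5·5 = 30 | 2·0+5·6 = 30
X: 5·2+5·1 = 15 | 2·0+5·3 = 15
gcd(5,5,2,5) = 1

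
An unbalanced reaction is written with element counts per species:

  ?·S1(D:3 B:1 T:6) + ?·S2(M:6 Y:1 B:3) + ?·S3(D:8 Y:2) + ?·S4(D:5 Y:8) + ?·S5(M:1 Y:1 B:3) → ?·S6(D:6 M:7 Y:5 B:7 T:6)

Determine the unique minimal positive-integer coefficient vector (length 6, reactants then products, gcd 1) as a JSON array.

Coefficients: [6, 6, 1, 2, 6, 6]

D: 6·3+6·0+1·8+2·5+6·0 = 36 | 6·6 = 36
M: 6·0+6·6+1·0+2·0+6·1 = 42 | 6·7 = 42
Y: 6·0+6·1+1·2+2·8+6·1 = 30 | 6·5 = 30
B: 6·1+6·3+1·0+2·0+6·3 = 42 | 6·7 = 42
T: 6·6+6·0+1·0+2·0+6·0 = 36 | 6·6 = 36
gcd(6,6,1,2,6,6) = 1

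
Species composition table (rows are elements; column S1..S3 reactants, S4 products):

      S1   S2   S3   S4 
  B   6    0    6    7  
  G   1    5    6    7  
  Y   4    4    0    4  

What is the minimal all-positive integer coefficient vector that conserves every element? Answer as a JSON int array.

Coefficients: [3, 3, 4, 6]

B: 3·6+3·0+4·6 = 42 | 6·7 = 42
G: 3·1+3·5+4·6 = 42 | 6·7 = 42
Y: 3·4+3·4+4·0 = 24 | 6·4 = 24
gcd(3,3,4,6) = 1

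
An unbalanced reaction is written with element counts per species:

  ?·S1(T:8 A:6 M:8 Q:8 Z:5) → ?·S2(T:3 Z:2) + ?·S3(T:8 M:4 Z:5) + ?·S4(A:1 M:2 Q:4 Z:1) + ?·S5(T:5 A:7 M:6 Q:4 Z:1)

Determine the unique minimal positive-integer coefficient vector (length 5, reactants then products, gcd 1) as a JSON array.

T: 3·8 = 24 | 2·3+1·8+4·0+2·5 = 24
A: 3·6 = 18 | 2·0+1·0+4·1+2·7 = 18
M: 3·8 = 24 | 2·0+1·4+4·2+2·6 = 24
Q: 3·8 = 24 | 2·0+1·0+4·4+2·4 = 24
Z: 3·5 = 15 | 2·2+1·5+4·1+2·1 = 15
gcd(3,2,1,4,2) = 1

Coefficients: [3, 2, 1, 4, 2]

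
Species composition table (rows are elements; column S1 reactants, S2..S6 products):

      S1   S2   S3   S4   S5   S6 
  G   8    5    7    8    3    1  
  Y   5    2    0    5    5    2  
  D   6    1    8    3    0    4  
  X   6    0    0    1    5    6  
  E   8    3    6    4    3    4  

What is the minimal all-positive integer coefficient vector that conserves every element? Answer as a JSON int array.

Coefficients: [6, 5, 1, 1, 1, 5]

G: 6·8 = 48 | 5·5+1·7+1·8+1·3+5·1 = 48
Y: 6·5 = 30 | 5·2+1·0+1·5+1·5+5·2 = 30
D: 6·6 = 36 | 5·1+1·8+1·3+1·0+5·4 = 36
X: 6·6 = 36 | 5·0+1·0+1·1+1·5+5·6 = 36
E: 6·8 = 48 | 5·3+1·6+1·4+1·3+5·4 = 48
gcd(6,5,1,1,1,5) = 1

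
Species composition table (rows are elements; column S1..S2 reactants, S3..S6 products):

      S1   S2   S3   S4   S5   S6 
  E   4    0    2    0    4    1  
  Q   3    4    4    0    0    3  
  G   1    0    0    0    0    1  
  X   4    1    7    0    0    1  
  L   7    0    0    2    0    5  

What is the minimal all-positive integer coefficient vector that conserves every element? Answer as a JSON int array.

E: 2·4+1·0 = 8 | 1·2+2·0+1·4+2·1 = 8
Q: 2·3+1·4 = 10 | 1·4+2·0+1·0+2·3 = 10
G: 2·1+1·0 = 2 | 1·0+2·0+1·0+2·1 = 2
X: 2·4+1·1 = 9 | 1·7+2·0+1·0+2·1 = 9
L: 2·7+1·0 = 14 | 1·0+2·2+1·0+2·5 = 14
gcd(2,1,1,2,1,2) = 1

Coefficients: [2, 1, 1, 2, 1, 2]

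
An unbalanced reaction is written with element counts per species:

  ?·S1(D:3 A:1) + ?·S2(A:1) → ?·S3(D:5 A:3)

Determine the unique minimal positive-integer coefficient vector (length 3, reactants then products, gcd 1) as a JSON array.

Coefficients: [5, 4, 3]

D: 5·3+4·0 = 15 | 3·5 = 15
A: 5·1+4·1 = 9 | 3·3 = 9
gcd(5,4,3) = 1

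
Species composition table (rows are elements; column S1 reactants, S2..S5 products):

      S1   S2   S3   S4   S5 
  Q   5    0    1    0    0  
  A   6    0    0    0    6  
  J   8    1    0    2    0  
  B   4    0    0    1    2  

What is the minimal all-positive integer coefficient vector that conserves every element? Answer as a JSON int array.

Coefficients: [1, 4, 5, 2, 1]

Q: 1·5 = 5 | 4·0+5·1+2·0+1·0 = 5
A: 1·6 = 6 | 4·0+5·0+2·0+1·6 = 6
J: 1·8 = 8 | 4·1+5·0+2·2+1·0 = 8
B: 1·4 = 4 | 4·0+5·0+2·1+1·2 = 4
gcd(1,4,5,2,1) = 1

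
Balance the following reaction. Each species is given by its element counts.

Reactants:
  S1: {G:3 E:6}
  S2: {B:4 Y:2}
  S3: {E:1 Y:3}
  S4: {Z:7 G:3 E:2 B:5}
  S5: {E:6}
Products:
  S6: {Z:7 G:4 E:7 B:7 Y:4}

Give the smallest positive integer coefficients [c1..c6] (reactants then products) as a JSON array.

Z: 2·0+3·0+6·0+6·7+2·0 = 42 | 6·7 = 42
G: 2·3+3·0+6·0+6·3+2·0 = 24 | 6·4 = 24
E: 2·6+3·0+6·1+6·2+2·6 = 42 | 6·7 = 42
B: 2·0+3·4+6·0+6·5+2·0 = 42 | 6·7 = 42
Y: 2·0+3·2+6·3+6·0+2·0 = 24 | 6·4 = 24
gcd(2,3,6,6,2,6) = 1

Coefficients: [2, 3, 6, 6, 2, 6]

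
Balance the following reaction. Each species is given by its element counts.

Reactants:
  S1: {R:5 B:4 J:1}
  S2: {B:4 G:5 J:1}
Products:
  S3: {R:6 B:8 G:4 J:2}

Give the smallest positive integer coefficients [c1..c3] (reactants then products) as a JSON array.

R: 6·5+4·0 = 30 | 5·6 = 30
B: 6·4+4·4 = 40 | 5·8 = 40
G: 6·0+4·5 = 20 | 5·4 = 20
J: 6·1+4·1 = 10 | 5·2 = 10
gcd(6,4,5) = 1

Coefficients: [6, 4, 5]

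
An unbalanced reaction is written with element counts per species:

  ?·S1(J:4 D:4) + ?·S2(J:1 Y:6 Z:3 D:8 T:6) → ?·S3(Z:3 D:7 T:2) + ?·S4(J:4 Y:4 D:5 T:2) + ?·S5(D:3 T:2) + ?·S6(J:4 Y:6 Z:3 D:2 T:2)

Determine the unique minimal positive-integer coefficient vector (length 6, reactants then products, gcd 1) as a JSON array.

J: 4·4+4·1 = 20 | 2·0+3·4+5·0+2·4 = 20
Y: 4·0+4·6 = 24 | 2·0+3·4+5·0+2·6 = 24
Z: 4·0+4·3 = 12 | 2·3+3·0+5·0+2·3 = 12
D: 4·4+4·8 = 48 | 2·7+3·5+5·3+2·2 = 48
T: 4·0+4·6 = 24 | 2·2+3·2+5·2+2·2 = 24
gcd(4,4,2,3,5,2) = 1

Coefficients: [4, 4, 2, 3, 5, 2]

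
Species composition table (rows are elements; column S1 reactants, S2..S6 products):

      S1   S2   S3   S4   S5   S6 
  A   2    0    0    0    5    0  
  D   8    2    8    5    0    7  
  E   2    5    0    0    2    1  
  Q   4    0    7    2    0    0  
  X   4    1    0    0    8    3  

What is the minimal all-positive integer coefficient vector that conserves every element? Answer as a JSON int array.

A: 5·2 = 10 | 1·0+2·0+3·0+2·5+1·0 = 10
D: 5·8 = 40 | 1·2+2·8+3·5+2·0+1·7 = 40
E: 5·2 = 10 | 1·5+2·0+3·0+2·2+1·1 = 10
Q: 5·4 = 20 | 1·0+2·7+3·2+2·0+1·0 = 20
X: 5·4 = 20 | 1·1+2·0+3·0+2·8+1·3 = 20
gcd(5,1,2,3,2,1) = 1

Coefficients: [5, 1, 2, 3, 2, 1]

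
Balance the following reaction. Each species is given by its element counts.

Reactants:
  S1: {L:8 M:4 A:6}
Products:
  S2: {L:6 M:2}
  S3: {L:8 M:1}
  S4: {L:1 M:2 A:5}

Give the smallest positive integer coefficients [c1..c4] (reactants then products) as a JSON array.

L: 5·8 = 40 | 3·6+2·8+6·1 = 40
M: 5·4 = 20 | 3·2+2·1+6·2 = 20
A: 5·6 = 30 | 3·0+2·0+6·5 = 30
gcd(5,3,2,6) = 1

Coefficients: [5, 3, 2, 6]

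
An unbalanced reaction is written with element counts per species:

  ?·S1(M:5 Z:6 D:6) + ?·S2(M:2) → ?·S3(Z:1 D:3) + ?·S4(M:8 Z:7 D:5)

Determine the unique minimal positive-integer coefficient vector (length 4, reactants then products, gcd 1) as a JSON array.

M: 4·5+2·2 = 24 | 3·0+3·8 = 24
Z: 4·6+2·0 = 24 | 3·1+3·7 = 24
D: 4·6+2·0 = 24 | 3·3+3·5 = 24
gcd(4,2,3,3) = 1

Coefficients: [4, 2, 3, 3]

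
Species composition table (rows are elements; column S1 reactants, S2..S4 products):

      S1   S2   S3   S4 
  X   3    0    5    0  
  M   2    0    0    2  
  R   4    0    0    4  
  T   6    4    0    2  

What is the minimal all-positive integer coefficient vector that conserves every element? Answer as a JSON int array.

Coefficients: [5, 5, 3, 5]

X: 5·3 = 15 | 5·0+3·5+5·0 = 15
M: 5·2 = 10 | 5·0+3·0+5·2 = 10
R: 5·4 = 20 | 5·0+3·0+5·4 = 20
T: 5·6 = 30 | 5·4+3·0+5·2 = 30
gcd(5,5,3,5) = 1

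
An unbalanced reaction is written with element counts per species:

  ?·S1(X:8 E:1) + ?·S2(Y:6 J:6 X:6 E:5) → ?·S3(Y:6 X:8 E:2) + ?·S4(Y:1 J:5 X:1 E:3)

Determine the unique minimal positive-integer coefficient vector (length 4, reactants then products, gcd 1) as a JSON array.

Coefficients: [1, 5, 4, 6]

Y: 1·0+5·6 = 30 | 4·6+6·1 = 30
J: 1·0+5·6 = 30 | 4·0+6·5 = 30
X: 1·8+5·6 = 38 | 4·8+6·1 = 38
E: 1·1+5·5 = 26 | 4·2+6·3 = 26
gcd(1,5,4,6) = 1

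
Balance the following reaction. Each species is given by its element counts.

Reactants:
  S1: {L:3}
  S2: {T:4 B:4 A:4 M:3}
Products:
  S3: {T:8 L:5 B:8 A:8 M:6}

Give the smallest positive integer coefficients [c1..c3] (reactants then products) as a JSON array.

T: 5·0+6·4 = 24 | 3·8 = 24
L: 5·3+6·0 = 15 | 3·5 = 15
B: 5·0+6·4 = 24 | 3·8 = 24
A: 5·0+6·4 = 24 | 3·8 = 24
M: 5·0+6·3 = 18 | 3·6 = 18
gcd(5,6,3) = 1

Coefficients: [5, 6, 3]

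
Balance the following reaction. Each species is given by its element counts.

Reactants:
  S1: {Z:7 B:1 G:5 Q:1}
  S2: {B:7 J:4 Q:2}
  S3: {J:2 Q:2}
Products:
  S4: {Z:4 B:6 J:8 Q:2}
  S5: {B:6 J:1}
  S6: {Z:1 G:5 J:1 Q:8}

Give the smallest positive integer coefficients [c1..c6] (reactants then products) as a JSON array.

Coefficients: [2, 4, 6, 3, 2, 2]

Z: 2·7+4·0+6·0 = 14 | 3·4+2·0+2·1 = 14
B: 2·1+4·7+6·0 = 30 | 3·6+2·6+2·0 = 30
G: 2·5+4·0+6·0 = 10 | 3·0+2·0+2·5 = 10
J: 2·0+4·4+6·2 = 28 | 3·8+2·1+2·1 = 28
Q: 2·1+4·2+6·2 = 22 | 3·2+2·0+2·8 = 22
gcd(2,4,6,3,2,2) = 1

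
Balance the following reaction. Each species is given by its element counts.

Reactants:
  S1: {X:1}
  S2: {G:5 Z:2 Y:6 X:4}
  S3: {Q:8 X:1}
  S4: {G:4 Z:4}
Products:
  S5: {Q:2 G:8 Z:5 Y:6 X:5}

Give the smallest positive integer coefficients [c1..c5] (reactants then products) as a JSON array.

Coefficients: [3, 4, 1, 3, 4]

Q: 3·0+4·0+1·8+3·0 = 8 | 4·2 = 8
G: 3·0+4·5+1·0+3·4 = 32 | 4·8 = 32
Z: 3·0+4·2+1·0+3·4 = 20 | 4·5 = 20
Y: 3·0+4·6+1·0+3·0 = 24 | 4·6 = 24
X: 3·1+4·4+1·1+3·0 = 20 | 4·5 = 20
gcd(3,4,1,3,4) = 1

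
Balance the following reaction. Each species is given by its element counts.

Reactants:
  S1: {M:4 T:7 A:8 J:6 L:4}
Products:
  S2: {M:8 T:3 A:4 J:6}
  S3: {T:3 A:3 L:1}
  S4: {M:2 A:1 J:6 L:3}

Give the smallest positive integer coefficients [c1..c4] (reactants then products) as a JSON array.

M: 3·4 = 12 | 1·8+6·0+2·2 = 12
T: 3·7 = 21 | 1·3+6·3+2·0 = 21
A: 3·8 = 24 | 1·4+6·3+2·1 = 24
J: 3·6 = 18 | 1·6+6·0+2·6 = 18
L: 3·4 = 12 | 1·0+6·1+2·3 = 12
gcd(3,1,6,2) = 1

Coefficients: [3, 1, 6, 2]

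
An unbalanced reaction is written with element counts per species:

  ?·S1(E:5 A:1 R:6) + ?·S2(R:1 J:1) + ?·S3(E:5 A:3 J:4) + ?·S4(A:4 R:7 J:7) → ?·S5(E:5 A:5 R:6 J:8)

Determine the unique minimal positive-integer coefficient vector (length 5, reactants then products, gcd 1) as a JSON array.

E: 1·5+3·0+4·5+3·0 = 25 | 5·5 = 25
A: 1·1+3·0+4·3+3·4 = 25 | 5·5 = 25
R: 1·6+3·1+4·0+3·7 = 30 | 5·6 = 30
J: 1·0+3·1+4·4+3·7 = 40 | 5·8 = 40
gcd(1,3,4,3,5) = 1

Coefficients: [1, 3, 4, 3, 5]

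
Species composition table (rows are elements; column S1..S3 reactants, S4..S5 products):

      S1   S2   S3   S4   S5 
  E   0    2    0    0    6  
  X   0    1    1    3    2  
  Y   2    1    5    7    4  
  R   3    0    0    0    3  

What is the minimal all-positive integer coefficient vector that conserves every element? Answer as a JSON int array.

E: 2·0+6·2+1·0 = 12 | 1·0+2·6 = 12
X: 2·0+6·1+1·1 = 7 | 1·3+2·2 = 7
Y: 2·2+6·1+1·5 = 15 | 1·7+2·4 = 15
R: 2·3+6·0+1·0 = 6 | 1·0+2·3 = 6
gcd(2,6,1,1,2) = 1

Coefficients: [2, 6, 1, 1, 2]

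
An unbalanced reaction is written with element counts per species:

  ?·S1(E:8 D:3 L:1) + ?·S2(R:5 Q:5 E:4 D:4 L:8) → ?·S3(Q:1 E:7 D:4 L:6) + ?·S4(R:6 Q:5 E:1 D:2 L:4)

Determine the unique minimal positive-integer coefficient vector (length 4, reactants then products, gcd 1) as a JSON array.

Coefficients: [2, 6, 5, 5]

R: 2·0+6·5 = 30 | 5·0+5·6 = 30
Q: 2·0+6·5 = 30 | 5·1+5·5 = 30
E: 2·8+6·4 = 40 | 5·7+5·1 = 40
D: 2·3+6·4 = 30 | 5·4+5·2 = 30
L: 2·1+6·8 = 50 | 5·6+5·4 = 50
gcd(2,6,5,5) = 1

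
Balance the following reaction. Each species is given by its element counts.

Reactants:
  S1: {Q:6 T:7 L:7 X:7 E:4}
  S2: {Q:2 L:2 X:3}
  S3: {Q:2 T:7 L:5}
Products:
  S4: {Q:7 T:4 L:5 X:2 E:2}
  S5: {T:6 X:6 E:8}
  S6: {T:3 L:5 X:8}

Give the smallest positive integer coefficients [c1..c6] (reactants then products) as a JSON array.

Q: 5·6+5·2+1·2 = 42 | 6·7+1·0+4·0 = 42
T: 5·7+5·0+1·7 = 42 | 6·4+1·6+4·3 = 42
L: 5·7+5·2+1·5 = 50 | 6·5+1·0+4·5 = 50
X: 5·7+5·3+1·0 = 50 | 6·2+1·6+4·8 = 50
E: 5·4+5·0+1·0 = 20 | 6·2+1·8+4·0 = 20
gcd(5,5,1,6,1,4) = 1

Coefficients: [5, 5, 1, 6, 1, 4]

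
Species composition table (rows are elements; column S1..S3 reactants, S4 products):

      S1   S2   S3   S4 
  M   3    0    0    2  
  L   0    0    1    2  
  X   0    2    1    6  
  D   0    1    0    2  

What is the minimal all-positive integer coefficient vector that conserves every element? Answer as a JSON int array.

Coefficients: [2, 6, 6, 3]

M: 2·3+6·0+6·0 = 6 | 3·2 = 6
L: 2·0+6·0+6·1 = 6 | 3·2 = 6
X: 2·0+6·2+6·1 = 18 | 3·6 = 18
D: 2·0+6·1+6·0 = 6 | 3·2 = 6
gcd(2,6,6,3) = 1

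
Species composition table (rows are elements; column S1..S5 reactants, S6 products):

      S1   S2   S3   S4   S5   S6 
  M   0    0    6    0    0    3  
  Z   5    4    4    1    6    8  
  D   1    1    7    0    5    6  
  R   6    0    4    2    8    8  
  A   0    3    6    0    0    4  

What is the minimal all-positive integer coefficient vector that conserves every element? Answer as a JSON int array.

M: 3·0+2·0+3·6+1·0+2·0 = 18 | 6·3 = 18
Z: 3·5+2·4+3·4+1·1+2·6 = 48 | 6·8 = 48
D: 3·1+2·1+3·7+1·0+2·5 = 36 | 6·6 = 36
R: 3·6+2·0+3·4+1·2+2·8 = 48 | 6·8 = 48
A: 3·0+2·3+3·6+1·0+2·0 = 24 | 6·4 = 24
gcd(3,2,3,1,2,6) = 1

Coefficients: [3, 2, 3, 1, 2, 6]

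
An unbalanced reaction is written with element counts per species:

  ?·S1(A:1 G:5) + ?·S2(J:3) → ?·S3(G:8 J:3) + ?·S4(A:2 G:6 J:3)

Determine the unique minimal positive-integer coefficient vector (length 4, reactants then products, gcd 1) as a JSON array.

Coefficients: [4, 3, 1, 2]

A: 4·1+3·0 = 4 | 1·0+2·2 = 4
G: 4·5+3·0 = 20 | 1·8+2·6 = 20
J: 4·0+3·3 = 9 | 1·3+2·3 = 9
gcd(4,3,1,2) = 1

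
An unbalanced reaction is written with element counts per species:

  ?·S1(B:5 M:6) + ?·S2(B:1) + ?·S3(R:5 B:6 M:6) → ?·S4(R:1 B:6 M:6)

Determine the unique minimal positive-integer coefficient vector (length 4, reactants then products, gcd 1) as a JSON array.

R: 4·0+4·0+1·5 = 5 | 5·1 = 5
B: 4·5+4·1+1·6 = 30 | 5·6 = 30
M: 4·6+4·0+1·6 = 30 | 5·6 = 30
gcd(4,4,1,5) = 1

Coefficients: [4, 4, 1, 5]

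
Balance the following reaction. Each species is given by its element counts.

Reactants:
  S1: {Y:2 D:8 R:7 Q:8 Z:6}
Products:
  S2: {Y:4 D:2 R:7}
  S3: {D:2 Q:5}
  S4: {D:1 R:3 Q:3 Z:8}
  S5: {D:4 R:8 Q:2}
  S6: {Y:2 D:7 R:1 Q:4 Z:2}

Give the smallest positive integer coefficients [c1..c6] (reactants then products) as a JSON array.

Coefficients: [5, 1, 3, 3, 2, 3]

Y: 5·2 = 10 | 1·4+3·0+3·0+2·0+3·2 = 10
D: 5·8 = 40 | 1·2+3·2+3·1+2·4+3·7 = 40
R: 5·7 = 35 | 1·7+3·0+3·3+2·8+3·1 = 35
Q: 5·8 = 40 | 1·0+3·5+3·3+2·2+3·4 = 40
Z: 5·6 = 30 | 1·0+3·0+3·8+2·0+3·2 = 30
gcd(5,1,3,3,2,3) = 1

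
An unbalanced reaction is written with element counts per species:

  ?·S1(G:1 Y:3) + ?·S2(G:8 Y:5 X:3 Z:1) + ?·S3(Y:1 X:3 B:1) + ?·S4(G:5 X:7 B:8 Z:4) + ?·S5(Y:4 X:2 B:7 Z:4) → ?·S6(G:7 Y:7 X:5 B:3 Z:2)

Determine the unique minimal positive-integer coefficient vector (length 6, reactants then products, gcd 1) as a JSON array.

Coefficients: [5, 4, 3, 1, 1, 6]

G: 5·1+4·8+3·0+1·5+1·0 = 42 | 6·7 = 42
Y: 5·3+4·5+3·1+1·0+1·4 = 42 | 6·7 = 42
X: 5·0+4·3+3·3+1·7+1·2 = 30 | 6·5 = 30
B: 5·0+4·0+3·1+1·8+1·7 = 18 | 6·3 = 18
Z: 5·0+4·1+3·0+1·4+1·4 = 12 | 6·2 = 12
gcd(5,4,3,1,1,6) = 1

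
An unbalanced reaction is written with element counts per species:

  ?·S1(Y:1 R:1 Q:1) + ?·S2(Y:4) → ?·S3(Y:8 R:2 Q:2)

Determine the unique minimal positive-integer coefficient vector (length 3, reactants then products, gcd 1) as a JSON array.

Y: 4·1+3·4 = 16 | 2·8 = 16
R: 4·1+3·0 = 4 | 2·2 = 4
Q: 4·1+3·0 = 4 | 2·2 = 4
gcd(4,3,2) = 1

Coefficients: [4, 3, 2]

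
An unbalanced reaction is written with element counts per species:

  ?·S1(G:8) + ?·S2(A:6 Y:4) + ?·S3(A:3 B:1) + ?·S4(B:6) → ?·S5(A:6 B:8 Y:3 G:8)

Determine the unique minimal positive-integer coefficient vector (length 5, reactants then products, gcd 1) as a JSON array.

A: 4·0+3·6+2·3+5·0 = 24 | 4·6 = 24
B: 4·0+3·0+2·1+5·6 = 32 | 4·8 = 32
Y: 4·0+3·4+2·0+5·0 = 12 | 4·3 = 12
G: 4·8+3·0+2·0+5·0 = 32 | 4·8 = 32
gcd(4,3,2,5,4) = 1

Coefficients: [4, 3, 2, 5, 4]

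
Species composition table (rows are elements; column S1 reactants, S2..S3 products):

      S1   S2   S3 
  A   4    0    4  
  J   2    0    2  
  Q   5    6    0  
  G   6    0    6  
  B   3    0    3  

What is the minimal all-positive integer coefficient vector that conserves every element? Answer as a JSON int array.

Coefficients: [6, 5, 6]

A: 6·4 = 24 | 5·0+6·4 = 24
J: 6·2 = 12 | 5·0+6·2 = 12
Q: 6·5 = 30 | 5·6+6·0 = 30
G: 6·6 = 36 | 5·0+6·6 = 36
B: 6·3 = 18 | 5·0+6·3 = 18
gcd(6,5,6) = 1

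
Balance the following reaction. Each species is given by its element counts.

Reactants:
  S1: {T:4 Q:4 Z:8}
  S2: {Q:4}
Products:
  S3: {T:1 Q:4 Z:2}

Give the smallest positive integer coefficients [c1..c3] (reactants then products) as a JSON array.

T: 1·4+3·0 = 4 | 4·1 = 4
Q: 1·4+3·4 = 16 | 4·4 = 16
Z: 1·8+3·0 = 8 | 4·2 = 8
gcd(1,3,4) = 1

Coefficients: [1, 3, 4]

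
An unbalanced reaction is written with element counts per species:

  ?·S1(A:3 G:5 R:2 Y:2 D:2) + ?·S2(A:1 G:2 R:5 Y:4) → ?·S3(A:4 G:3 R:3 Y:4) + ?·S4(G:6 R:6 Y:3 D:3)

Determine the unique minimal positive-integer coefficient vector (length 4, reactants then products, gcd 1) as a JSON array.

A: 3·3+3·1 = 12 | 3·4+2·0 = 12
G: 3·5+3·2 = 21 | 3·3+2·6 = 21
R: 3·2+3·5 = 21 | 3·3+2·6 = 21
Y: 3·2+3·4 = 18 | 3·4+2·3 = 18
D: 3·2+3·0 = 6 | 3·0+2·3 = 6
gcd(3,3,3,2) = 1

Coefficients: [3, 3, 3, 2]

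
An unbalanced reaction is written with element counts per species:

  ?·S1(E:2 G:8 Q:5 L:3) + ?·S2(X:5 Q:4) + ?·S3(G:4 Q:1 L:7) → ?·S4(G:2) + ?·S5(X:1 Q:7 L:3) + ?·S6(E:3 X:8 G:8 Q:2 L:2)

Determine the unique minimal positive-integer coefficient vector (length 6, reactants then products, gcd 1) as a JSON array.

E: 3·2+4·0+1·0 = 6 | 6·0+4·0+2·3 = 6
X: 3·0+4·5+1·0 = 20 | 6·0+4·1+2·8 = 20
G: 3·8+4·0+1·4 = 28 | 6·2+4·0+2·8 = 28
Q: 3·5+4·4+1·1 = 32 | 6·0+4·7+2·2 = 32
L: 3·3+4·0+1·7 = 16 | 6·0+4·3+2·2 = 16
gcd(3,4,1,6,4,2) = 1

Coefficients: [3, 4, 1, 6, 4, 2]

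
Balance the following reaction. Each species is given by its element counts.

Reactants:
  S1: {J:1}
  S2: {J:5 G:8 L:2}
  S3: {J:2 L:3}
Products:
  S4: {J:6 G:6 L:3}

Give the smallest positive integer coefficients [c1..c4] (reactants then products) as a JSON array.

J: 5·1+3·5+2·2 = 24 | 4·6 = 24
G: 5·0+3·8+2·0 = 24 | 4·6 = 24
L: 5·0+3·2+2·3 = 12 | 4·3 = 12
gcd(5,3,2,4) = 1

Coefficients: [5, 3, 2, 4]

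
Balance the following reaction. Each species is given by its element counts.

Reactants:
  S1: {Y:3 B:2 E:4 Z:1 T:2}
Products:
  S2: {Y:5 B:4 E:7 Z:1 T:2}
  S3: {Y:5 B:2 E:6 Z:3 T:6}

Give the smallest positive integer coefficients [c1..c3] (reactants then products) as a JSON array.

Y: 5·3 = 15 | 2·5+1·5 = 15
B: 5·2 = 10 | 2·4+1·2 = 10
E: 5·4 = 20 | 2·7+1·6 = 20
Z: 5·1 = 5 | 2·1+1·3 = 5
T: 5·2 = 10 | 2·2+1·6 = 10
gcd(5,2,1) = 1

Coefficients: [5, 2, 1]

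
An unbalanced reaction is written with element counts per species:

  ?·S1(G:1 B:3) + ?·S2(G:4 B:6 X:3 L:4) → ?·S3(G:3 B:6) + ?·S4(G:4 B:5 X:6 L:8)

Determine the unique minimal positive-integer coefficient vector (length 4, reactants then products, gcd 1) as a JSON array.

G: 3·1+6·4 = 27 | 5·3+3·4 = 27
B: 3·3+6·6 = 45 | 5·6+3·5 = 45
X: 3·0+6·3 = 18 | 5·0+3·6 = 18
L: 3·0+6·4 = 24 | 5·0+3·8 = 24
gcd(3,6,5,3) = 1

Coefficients: [3, 6, 5, 3]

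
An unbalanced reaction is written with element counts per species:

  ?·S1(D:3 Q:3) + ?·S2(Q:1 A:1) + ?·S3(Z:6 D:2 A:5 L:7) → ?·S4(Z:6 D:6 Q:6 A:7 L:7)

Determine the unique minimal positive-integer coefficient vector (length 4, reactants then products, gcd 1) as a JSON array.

Coefficients: [4, 6, 3, 3]

Z: 4·0+6·0+3·6 = 18 | 3·6 = 18
D: 4·3+6·0+3·2 = 18 | 3·6 = 18
Q: 4·3+6·1+3·0 = 18 | 3·6 = 18
A: 4·0+6·1+3·5 = 21 | 3·7 = 21
L: 4·0+6·0+3·7 = 21 | 3·7 = 21
gcd(4,6,3,3) = 1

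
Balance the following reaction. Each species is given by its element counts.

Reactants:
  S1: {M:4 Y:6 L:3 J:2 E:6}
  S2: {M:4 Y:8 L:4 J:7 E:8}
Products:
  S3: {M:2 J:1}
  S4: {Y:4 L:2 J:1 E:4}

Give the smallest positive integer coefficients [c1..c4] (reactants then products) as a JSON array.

Coefficients: [2, 1, 6, 5]

M: 2·4+1·4 = 12 | 6·2+5·0 = 12
Y: 2·6+1·8 = 20 | 6·0+5·4 = 20
L: 2·3+1·4 = 10 | 6·0+5·2 = 10
J: 2·2+1·7 = 11 | 6·1+5·1 = 11
E: 2·6+1·8 = 20 | 6·0+5·4 = 20
gcd(2,1,6,5) = 1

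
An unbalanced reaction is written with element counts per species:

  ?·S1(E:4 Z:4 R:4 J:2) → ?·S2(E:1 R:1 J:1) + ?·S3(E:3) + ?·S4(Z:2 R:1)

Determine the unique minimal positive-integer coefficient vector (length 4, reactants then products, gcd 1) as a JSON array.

Coefficients: [3, 6, 2, 6]

E: 3·4 = 12 | 6·1+2·3+6·0 = 12
Z: 3·4 = 12 | 6·0+2·0+6·2 = 12
R: 3·4 = 12 | 6·1+2·0+6·1 = 12
J: 3·2 = 6 | 6·1+2·0+6·0 = 6
gcd(3,6,2,6) = 1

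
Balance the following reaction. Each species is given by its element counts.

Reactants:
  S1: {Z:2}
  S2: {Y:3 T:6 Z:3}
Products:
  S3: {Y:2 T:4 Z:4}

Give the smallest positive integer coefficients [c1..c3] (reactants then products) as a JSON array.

Coefficients: [3, 2, 3]

Y: 3·0+2·3 = 6 | 3·2 = 6
T: 3·0+2·6 = 12 | 3·4 = 12
Z: 3·2+2·3 = 12 | 3·4 = 12
gcd(3,2,3) = 1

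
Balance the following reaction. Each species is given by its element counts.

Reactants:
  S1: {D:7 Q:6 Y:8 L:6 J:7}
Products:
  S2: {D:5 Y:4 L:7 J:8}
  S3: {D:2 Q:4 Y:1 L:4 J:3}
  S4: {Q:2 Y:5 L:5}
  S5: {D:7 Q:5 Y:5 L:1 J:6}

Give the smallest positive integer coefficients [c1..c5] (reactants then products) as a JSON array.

Coefficients: [5, 1, 1, 3, 4]

D: 5·7 = 35 | 1·5+1·2+3·0+4·7 = 35
Q: 5·6 = 30 | 1·0+1·4+3·2+4·5 = 30
Y: 5·8 = 40 | 1·4+1·1+3·5+4·5 = 40
L: 5·6 = 30 | 1·7+1·4+3·5+4·1 = 30
J: 5·7 = 35 | 1·8+1·3+3·0+4·6 = 35
gcd(5,1,1,3,4) = 1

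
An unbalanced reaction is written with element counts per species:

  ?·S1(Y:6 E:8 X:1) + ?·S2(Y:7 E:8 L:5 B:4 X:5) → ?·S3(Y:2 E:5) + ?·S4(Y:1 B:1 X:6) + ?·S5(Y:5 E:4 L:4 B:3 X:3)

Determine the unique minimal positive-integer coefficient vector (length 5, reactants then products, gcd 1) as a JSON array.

Y: 1·6+4·7 = 34 | 4·2+1·1+5·5 = 34
E: 1·8+4·8 = 40 | 4·5+1·0+5·4 = 40
L: 1·0+4·5 = 20 | 4·0+1·0+5·4 = 20
B: 1·0+4·4 = 16 | 4·0+1·1+5·3 = 16
X: 1·1+4·5 = 21 | 4·0+1·6+5·3 = 21
gcd(1,4,4,1,5) = 1

Coefficients: [1, 4, 4, 1, 5]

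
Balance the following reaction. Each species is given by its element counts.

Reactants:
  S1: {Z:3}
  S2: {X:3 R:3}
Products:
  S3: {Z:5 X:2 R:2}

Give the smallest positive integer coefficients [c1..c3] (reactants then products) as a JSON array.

Z: 5·3+2·0 = 15 | 3·5 = 15
X: 5·0+2·3 = 6 | 3·2 = 6
R: 5·0+2·3 = 6 | 3·2 = 6
gcd(5,2,3) = 1

Coefficients: [5, 2, 3]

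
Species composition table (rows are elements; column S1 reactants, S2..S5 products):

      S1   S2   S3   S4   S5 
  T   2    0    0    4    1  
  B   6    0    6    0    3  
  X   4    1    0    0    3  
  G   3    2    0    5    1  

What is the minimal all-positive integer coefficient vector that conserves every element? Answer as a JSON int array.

Coefficients: [5, 2, 2, 1, 6]

T: 5·2 = 10 | 2·0+2·0+1·4+6·1 = 10
B: 5·6 = 30 | 2·0+2·6+1·0+6·3 = 30
X: 5·4 = 20 | 2·1+2·0+1·0+6·3 = 20
G: 5·3 = 15 | 2·2+2·0+1·5+6·1 = 15
gcd(5,2,2,1,6) = 1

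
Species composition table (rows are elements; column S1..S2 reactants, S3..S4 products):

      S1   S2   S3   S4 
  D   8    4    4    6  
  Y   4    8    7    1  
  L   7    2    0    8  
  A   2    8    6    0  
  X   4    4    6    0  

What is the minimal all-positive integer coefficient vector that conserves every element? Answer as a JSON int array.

Coefficients: [2, 1, 2, 2]

D: 2·8+1·4 = 20 | 2·4+2·6 = 20
Y: 2·4+1·8 = 16 | 2·7+2·1 = 16
L: 2·7+1·2 = 16 | 2·0+2·8 = 16
A: 2·2+1·8 = 12 | 2·6+2·0 = 12
X: 2·4+1·4 = 12 | 2·6+2·0 = 12
gcd(2,1,2,2) = 1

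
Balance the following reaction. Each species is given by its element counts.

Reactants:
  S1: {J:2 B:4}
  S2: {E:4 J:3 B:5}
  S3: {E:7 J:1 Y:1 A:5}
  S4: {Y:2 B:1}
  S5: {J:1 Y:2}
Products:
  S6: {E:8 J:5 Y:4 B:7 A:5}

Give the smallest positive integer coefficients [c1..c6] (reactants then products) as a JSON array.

E: 5·0+1·4+4·7+3·0+3·0 = 32 | 4·8 = 32
J: 5·2+1·3+4·1+3·0+3·1 = 20 | 4·5 = 20
Y: 5·0+1·0+4·1+3·2+3·2 = 16 | 4·4 = 16
B: 5·4+1·5+4·0+3·1+3·0 = 28 | 4·7 = 28
A: 5·0+1·0+4·5+3·0+3·0 = 20 | 4·5 = 20
gcd(5,1,4,3,3,4) = 1

Coefficients: [5, 1, 4, 3, 3, 4]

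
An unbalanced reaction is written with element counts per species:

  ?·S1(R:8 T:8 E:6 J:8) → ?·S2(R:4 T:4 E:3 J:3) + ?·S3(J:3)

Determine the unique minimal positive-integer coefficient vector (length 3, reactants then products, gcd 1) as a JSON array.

R: 3·8 = 24 | 6·4+2·0 = 24
T: 3·8 = 24 | 6·4+2·0 = 24
E: 3·6 = 18 | 6·3+2·0 = 18
J: 3·8 = 24 | 6·3+2·3 = 24
gcd(3,6,2) = 1

Coefficients: [3, 6, 2]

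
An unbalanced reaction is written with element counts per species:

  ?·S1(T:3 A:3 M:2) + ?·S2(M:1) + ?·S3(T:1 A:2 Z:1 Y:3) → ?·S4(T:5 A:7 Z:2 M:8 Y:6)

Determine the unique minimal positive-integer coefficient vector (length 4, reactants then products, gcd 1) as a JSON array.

T: 1·3+6·0+2·1 = 5 | 1·5 = 5
A: 1·3+6·0+2·2 = 7 | 1·7 = 7
Z: 1·0+6·0+2·1 = 2 | 1·2 = 2
M: 1·2+6·1+2·0 = 8 | 1·8 = 8
Y: 1·0+6·0+2·3 = 6 | 1·6 = 6
gcd(1,6,2,1) = 1

Coefficients: [1, 6, 2, 1]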